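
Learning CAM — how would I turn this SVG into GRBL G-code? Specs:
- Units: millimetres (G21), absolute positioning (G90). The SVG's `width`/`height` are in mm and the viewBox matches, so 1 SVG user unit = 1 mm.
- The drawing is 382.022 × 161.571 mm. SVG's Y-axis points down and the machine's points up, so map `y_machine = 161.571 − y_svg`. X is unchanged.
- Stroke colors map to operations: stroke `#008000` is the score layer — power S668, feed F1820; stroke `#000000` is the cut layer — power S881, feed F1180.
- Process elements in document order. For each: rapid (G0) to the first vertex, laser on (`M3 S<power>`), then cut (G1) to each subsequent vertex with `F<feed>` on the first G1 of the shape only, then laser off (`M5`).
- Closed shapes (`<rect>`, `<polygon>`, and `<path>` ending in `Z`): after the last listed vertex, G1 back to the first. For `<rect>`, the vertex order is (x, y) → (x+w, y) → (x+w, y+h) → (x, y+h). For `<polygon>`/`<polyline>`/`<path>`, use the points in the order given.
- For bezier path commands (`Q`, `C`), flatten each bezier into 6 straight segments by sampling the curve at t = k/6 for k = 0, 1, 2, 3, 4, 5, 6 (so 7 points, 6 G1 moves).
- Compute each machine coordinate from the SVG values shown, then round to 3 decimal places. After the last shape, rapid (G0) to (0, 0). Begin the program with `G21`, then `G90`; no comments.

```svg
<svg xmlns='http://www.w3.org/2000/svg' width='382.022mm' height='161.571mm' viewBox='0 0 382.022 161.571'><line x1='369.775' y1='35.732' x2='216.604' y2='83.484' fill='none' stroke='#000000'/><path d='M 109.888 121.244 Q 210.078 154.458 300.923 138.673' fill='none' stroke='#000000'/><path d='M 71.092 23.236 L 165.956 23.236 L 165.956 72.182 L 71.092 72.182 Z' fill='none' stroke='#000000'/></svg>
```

Since the viewBox matches the mm dimensions, user units are millimetres directly. The only transform is the Y-flip y_m = 161.571 − y_svg.

Shape 1 is a line segment drawn with `<line>`. Its stroke #000000 means cut at S881, F1180. After flipping Y the toolpath is (369.775,125.839) → (216.604,78.087).

Shape 2 is a quadratic bezier drawn with `<path>`. Its stroke #000000 means cut at S881, F1180. After flipping Y the toolpath is (109.888,40.327) → (143.025,30.617) → (175.643,23.629) → (207.742,19.363) → (239.321,17.819) → (270.382,18.997) → (300.923,22.898).

Shape 3 is a rectangle drawn with `<path>`. Its stroke #000000 means cut at S881, F1180. After flipping Y the toolpath is (71.092,138.335) → (165.956,138.335) → (165.956,89.389) → (71.092,89.389) → (71.092,138.335), returning to the start.

G21
G90
G0 X369.775 Y125.839
M3 S881
G1 X216.604 Y78.087 F1180
M5
G0 X109.888 Y40.327
M3 S881
G1 X143.025 Y30.617 F1180
G1 X175.643 Y23.629
G1 X207.742 Y19.363
G1 X239.321 Y17.819
G1 X270.382 Y18.997
G1 X300.923 Y22.898
M5
G0 X71.092 Y138.335
M3 S881
G1 X165.956 Y138.335 F1180
G1 X165.956 Y89.389
G1 X71.092 Y89.389
G1 X71.092 Y138.335
M5
G0 X0.000 Y0.000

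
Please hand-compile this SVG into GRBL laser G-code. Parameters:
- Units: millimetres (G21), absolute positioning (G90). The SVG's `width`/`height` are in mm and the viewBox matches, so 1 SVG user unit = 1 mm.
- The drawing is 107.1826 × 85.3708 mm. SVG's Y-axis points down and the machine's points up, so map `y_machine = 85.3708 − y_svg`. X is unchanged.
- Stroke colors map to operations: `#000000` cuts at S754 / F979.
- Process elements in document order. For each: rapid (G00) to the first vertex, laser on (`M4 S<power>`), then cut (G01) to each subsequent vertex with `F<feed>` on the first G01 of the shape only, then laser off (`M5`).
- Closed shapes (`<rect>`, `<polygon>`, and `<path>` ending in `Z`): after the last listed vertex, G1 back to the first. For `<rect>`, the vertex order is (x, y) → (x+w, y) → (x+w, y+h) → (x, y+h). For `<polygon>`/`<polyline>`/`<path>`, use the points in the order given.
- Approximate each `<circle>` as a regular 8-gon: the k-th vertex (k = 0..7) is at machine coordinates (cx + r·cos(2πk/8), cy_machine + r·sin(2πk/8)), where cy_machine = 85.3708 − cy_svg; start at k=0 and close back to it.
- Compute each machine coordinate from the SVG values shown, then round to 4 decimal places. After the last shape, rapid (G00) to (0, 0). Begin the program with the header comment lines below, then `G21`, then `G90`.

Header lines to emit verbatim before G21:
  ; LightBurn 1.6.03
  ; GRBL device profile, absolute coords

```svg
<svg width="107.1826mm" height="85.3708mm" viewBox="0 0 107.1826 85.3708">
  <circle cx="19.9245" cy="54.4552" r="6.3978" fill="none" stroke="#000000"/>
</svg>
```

viewBox `0 0 107.1826 85.3708` with mm width/height → 1 unit = 1 mm. Flip: y_m = 85.3708 − y_svg.

**Shape 1** — `<circle>` circle, stroke `#000000` → cut (S754, F979). Machine vertices: (26.3223,30.9156) → (24.4484,35.4395) → (19.9245,37.3134) → (15.4006,35.4395) → (13.5267,30.9156) → (15.4006,26.3917) → (19.9245,24.5178) → (24.4484,26.3917) → (26.3223,30.9156). Closed: final G1 returns to the first vertex.

; LightBurn 1.6.03
; GRBL device profile, absolute coords
G21
G90
G00 X26.3223 Y30.9156
M4 S754
G01 X24.4484 Y35.4395 F979
G01 X19.9245 Y37.3134
G01 X15.4006 Y35.4395
G01 X13.5267 Y30.9156
G01 X15.4006 Y26.3917
G01 X19.9245 Y24.5178
G01 X24.4484 Y26.3917
G01 X26.3223 Y30.9156
M5
G00 X0.0000 Y0.0000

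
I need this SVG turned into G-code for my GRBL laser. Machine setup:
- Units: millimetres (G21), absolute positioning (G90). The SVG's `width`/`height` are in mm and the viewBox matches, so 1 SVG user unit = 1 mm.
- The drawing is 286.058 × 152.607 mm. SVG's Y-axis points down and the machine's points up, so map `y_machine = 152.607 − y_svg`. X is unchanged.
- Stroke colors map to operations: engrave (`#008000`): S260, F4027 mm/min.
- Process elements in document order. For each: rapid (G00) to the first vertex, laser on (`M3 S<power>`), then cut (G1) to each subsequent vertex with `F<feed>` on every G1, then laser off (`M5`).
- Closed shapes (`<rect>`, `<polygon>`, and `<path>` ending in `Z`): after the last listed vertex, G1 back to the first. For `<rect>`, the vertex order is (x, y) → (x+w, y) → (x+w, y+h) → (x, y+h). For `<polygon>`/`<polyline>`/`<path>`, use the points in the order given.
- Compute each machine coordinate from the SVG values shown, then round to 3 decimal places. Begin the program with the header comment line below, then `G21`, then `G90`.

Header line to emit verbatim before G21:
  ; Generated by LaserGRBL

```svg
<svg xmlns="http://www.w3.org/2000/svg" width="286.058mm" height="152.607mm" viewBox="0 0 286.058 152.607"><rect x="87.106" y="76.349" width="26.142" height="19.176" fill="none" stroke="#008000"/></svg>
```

Since the viewBox matches the mm dimensions, user units are millimetres directly. The only transform is the Y-flip y_m = 152.607 − y_svg.

Shape 1 is a rectangle drawn with `<rect>`. Its stroke #008000 means engrave at S260, F4027. After flipping Y the toolpath is (87.106,76.258) → (113.248,76.258) → (113.248,57.082) → (87.106,57.082) → (87.106,76.258), returning to the start.

; Generated by LaserGRBL
G21
G90
G00 X87.106 Y76.258
M3 S260
G1 X113.248 Y76.258 F4027
G1 X113.248 Y57.082 F4027
G1 X87.106 Y57.082 F4027
G1 X87.106 Y76.258 F4027
M5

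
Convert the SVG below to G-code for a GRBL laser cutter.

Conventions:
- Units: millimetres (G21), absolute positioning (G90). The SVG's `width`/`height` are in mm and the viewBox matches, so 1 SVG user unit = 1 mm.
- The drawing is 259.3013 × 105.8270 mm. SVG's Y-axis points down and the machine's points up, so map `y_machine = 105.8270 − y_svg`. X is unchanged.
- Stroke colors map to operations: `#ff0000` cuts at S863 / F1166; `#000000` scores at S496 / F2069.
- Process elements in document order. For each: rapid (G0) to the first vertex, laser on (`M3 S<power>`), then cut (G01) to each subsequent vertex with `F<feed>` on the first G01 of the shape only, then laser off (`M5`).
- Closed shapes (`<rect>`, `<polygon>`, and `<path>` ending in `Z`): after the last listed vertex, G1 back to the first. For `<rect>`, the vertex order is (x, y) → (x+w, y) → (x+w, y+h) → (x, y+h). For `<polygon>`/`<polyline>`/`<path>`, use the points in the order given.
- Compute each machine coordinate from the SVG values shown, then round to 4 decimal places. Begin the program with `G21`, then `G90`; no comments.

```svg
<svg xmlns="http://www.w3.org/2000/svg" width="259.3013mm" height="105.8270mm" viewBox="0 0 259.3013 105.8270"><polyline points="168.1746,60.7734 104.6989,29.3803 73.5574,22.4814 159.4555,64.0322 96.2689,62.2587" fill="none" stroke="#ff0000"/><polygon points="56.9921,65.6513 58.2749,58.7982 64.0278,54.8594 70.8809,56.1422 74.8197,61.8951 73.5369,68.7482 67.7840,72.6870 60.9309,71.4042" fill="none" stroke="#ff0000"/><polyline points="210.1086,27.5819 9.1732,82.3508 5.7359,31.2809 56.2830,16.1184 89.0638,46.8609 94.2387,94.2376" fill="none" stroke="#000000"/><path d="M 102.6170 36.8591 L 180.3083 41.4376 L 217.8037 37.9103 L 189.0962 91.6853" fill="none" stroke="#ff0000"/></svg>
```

Since the viewBox matches the mm dimensions, user units are millimetres directly. The only transform is the Y-flip y_m = 105.8270 − y_svg.

Shape 1 is a open polyline drawn with `<polyline>`. Its stroke #ff0000 means cut at S863, F1166. After flipping Y the toolpath is (168.1746,45.0536) → (104.6989,76.4467) → (73.5574,83.3456) → (159.4555,41.7948) → (96.2689,43.5683).

Shape 2 is a regular polygon drawn with `<polygon>`. Its stroke #ff0000 means cut at S863, F1166. After flipping Y the toolpath is (56.9921,40.1757) → (58.2749,47.0288) → (64.0278,50.9676) → (70.8809,49.6848) → (74.8197,43.9319) → (73.5369,37.0788) → (67.7840,33.1400) → (60.9309,34.4228) → (56.9921,40.1757), returning to the start.

Shape 3 is a open polyline drawn with `<polyline>`. Its stroke #000000 means score at S496, F2069. After flipping Y the toolpath is (210.1086,78.2451) → (9.1732,23.4762) → (5.7359,74.5461) → (56.2830,89.7086) → (89.0638,58.9661) → (94.2387,11.5894).

Shape 4 is a open polyline drawn with `<path>`. Its stroke #ff0000 means cut at S863, F1166. After flipping Y the toolpath is (102.6170,68.9679) → (180.3083,64.3894) → (217.8037,67.9167) → (189.0962,14.1417).

G21
G90
G0 X168.1746 Y45.0536
M3 S863
G01 X104.6989 Y76.4467 F1166
G01 X73.5574 Y83.3456
G01 X159.4555 Y41.7948
G01 X96.2689 Y43.5683
M5
G0 X56.9921 Y40.1757
M3 S863
G01 X58.2749 Y47.0288 F1166
G01 X64.0278 Y50.9676
G01 X70.8809 Y49.6848
G01 X74.8197 Y43.9319
G01 X73.5369 Y37.0788
G01 X67.7840 Y33.1400
G01 X60.9309 Y34.4228
G01 X56.9921 Y40.1757
M5
G0 X210.1086 Y78.2451
M3 S496
G01 X9.1732 Y23.4762 F2069
G01 X5.7359 Y74.5461
G01 X56.2830 Y89.7086
G01 X89.0638 Y58.9661
G01 X94.2387 Y11.5894
M5
G0 X102.6170 Y68.9679
M3 S863
G01 X180.3083 Y64.3894 F1166
G01 X217.8037 Y67.9167
G01 X189.0962 Y14.1417
M5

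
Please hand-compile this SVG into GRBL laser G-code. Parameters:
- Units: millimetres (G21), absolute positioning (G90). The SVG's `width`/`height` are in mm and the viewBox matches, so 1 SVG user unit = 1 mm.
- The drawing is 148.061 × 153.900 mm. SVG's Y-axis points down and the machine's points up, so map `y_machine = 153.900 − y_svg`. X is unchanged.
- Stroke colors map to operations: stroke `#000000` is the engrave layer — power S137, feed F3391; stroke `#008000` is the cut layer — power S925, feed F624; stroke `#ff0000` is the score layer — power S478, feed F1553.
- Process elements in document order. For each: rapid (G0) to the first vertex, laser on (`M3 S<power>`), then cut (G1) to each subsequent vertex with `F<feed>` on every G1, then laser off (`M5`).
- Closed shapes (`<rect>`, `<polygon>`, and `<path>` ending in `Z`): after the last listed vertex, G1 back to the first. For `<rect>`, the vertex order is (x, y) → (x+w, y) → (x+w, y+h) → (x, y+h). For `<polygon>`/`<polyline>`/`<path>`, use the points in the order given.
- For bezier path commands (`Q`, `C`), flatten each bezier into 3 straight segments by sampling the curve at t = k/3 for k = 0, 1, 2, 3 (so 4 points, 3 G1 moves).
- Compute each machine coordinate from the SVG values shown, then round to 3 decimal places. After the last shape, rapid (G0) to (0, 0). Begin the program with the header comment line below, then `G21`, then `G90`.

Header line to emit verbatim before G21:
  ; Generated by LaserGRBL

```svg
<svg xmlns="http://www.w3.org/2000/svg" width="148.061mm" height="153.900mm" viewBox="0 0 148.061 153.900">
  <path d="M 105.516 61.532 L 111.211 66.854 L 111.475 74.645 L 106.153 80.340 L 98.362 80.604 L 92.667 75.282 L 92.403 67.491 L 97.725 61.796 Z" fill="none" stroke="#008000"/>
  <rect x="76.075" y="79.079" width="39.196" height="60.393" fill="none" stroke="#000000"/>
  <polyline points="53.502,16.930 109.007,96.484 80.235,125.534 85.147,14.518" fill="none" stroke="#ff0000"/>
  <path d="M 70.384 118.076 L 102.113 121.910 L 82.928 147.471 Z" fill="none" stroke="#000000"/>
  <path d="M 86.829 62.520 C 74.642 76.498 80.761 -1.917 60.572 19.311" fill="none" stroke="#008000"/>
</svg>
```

1 u = 1 mm; y_m = 153.900 − y.

[1] `<path>` regular polygon, #008000→cut S925 F624: (105.516,92.368) → (111.211,87.046) → (111.475,79.255) → (106.153,73.560) → (98.362,73.296) → (92.667,78.618) → (92.403,86.409) → (97.725,92.104) → (105.516,92.368) (closed)

[2] `<rect>` rectangle, #000000→engrave S137 F3391: (76.075,74.821) → (115.271,74.821) → (115.271,14.428) → (76.075,14.428) → (76.075,74.821) (closed)

[3] `<polyline>` open polyline, #ff0000→score S478 F1553: (53.502,136.970) → (109.007,57.416) → (80.235,28.366) → (85.147,139.382)

[4] `<path>` regular polygon, #000000→engrave S137 F3391: (70.384,35.824) → (102.113,31.990) → (82.928,6.429) → (70.384,35.824) (closed)

[5] `<path>` cubic bezier, #008000→cut S925 F624: (86.829,91.380) → (79.092,101.087) → (73.644,129.715) → (60.572,134.589)

; Generated by LaserGRBL
G21
G90
G0 X105.516 Y92.368
M3 S925
G1 X111.211 Y87.046 F624
G1 X111.475 Y79.255 F624
G1 X106.153 Y73.560 F624
G1 X98.362 Y73.296 F624
G1 X92.667 Y78.618 F624
G1 X92.403 Y86.409 F624
G1 X97.725 Y92.104 F624
G1 X105.516 Y92.368 F624
M5
G0 X76.075 Y74.821
M3 S137
G1 X115.271 Y74.821 F3391
G1 X115.271 Y14.428 F3391
G1 X76.075 Y14.428 F3391
G1 X76.075 Y74.821 F3391
M5
G0 X53.502 Y136.970
M3 S478
G1 X109.007 Y57.416 F1553
G1 X80.235 Y28.366 F1553
G1 X85.147 Y139.382 F1553
M5
G0 X70.384 Y35.824
M3 S137
G1 X102.113 Y31.990 F3391
G1 X82.928 Y6.429 F3391
G1 X70.384 Y35.824 F3391
M5
G0 X86.829 Y91.380
M3 S925
G1 X79.092 Y101.087 F624
G1 X73.644 Y129.715 F624
G1 X60.572 Y134.589 F624
M5
G0 X0.000 Y0.000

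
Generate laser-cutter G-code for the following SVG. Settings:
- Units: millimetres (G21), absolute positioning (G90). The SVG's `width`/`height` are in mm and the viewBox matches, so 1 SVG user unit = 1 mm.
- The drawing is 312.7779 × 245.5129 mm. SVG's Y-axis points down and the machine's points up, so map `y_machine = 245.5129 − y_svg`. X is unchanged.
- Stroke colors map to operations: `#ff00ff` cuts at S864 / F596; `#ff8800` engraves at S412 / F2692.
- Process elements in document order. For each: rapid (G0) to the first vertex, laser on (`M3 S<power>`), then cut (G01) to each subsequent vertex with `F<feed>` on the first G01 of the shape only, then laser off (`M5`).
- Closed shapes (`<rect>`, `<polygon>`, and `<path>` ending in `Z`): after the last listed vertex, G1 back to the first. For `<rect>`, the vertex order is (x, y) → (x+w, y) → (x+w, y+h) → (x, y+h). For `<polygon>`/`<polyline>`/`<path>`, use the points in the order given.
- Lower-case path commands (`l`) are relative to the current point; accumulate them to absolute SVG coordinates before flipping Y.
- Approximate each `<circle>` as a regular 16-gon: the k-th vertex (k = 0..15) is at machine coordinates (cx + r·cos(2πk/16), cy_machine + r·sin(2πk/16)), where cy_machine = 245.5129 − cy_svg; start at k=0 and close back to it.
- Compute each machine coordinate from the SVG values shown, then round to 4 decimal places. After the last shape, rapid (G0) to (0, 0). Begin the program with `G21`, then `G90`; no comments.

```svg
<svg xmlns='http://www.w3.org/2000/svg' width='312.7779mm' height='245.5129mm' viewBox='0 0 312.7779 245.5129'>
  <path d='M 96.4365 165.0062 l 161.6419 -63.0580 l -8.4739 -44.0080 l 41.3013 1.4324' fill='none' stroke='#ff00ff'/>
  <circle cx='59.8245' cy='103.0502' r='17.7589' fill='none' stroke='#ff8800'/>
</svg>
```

G21
G90
G0 X96.4365 Y80.5067
M3 S864
G01 X258.0784 Y143.5647 F596
G01 X249.6045 Y187.5727
G01 X290.9058 Y186.1403
M5
G0 X77.5834 Y142.4627
M3 S412
G01 X76.2316 Y149.2587 F2692
G01 X72.3819 Y155.0201
G01 X66.6205 Y158.8698
G01 X59.8245 Y160.2216
G01 X53.0285 Y158.8698
G01 X47.2671 Y155.0201
G01 X43.4174 Y149.2587
G01 X42.0656 Y142.4627
G01 X43.4174 Y135.6667
G01 X47.2671 Y129.9053
G01 X53.0285 Y126.0556
G01 X59.8245 Y124.7038
G01 X66.6205 Y126.0556
G01 X72.3819 Y129.9053
G01 X76.2316 Y135.6667
G01 X77.5834 Y142.4627
M5
G0 X0.0000 Y0.0000

viewBox `0 0 312.7779 245.5129` with mm width/height → 1 unit = 1 mm. Flip: y_m = 245.5129 − y_svg.

**Shape 1** — `<path>` open polyline, stroke `#ff00ff` → cut (S864, F596). Machine vertices: (96.4365,80.5067) → (258.0784,143.5647) → (249.6045,187.5727) → (290.9058,186.1403). Open path.

**Shape 2** — `<circle>` circle, stroke `#ff8800` → engrave (S412, F2692). Machine vertices: (77.5834,142.4627) → (76.2316,149.2587) → (72.3819,155.0201) → (66.6205,158.8698) → (59.8245,160.2216) → (53.0285,158.8698) → (47.2671,155.0201) → (43.4174,149.2587) → (42.0656,142.4627) → (43.4174,135.6667) → (47.2671,129.9053) → (53.0285,126.0556) → (59.8245,124.7038) → (66.6205,126.0556) → (72.3819,129.9053) → (76.2316,135.6667) → (77.5834,142.4627). Closed: final G1 returns to the first vertex.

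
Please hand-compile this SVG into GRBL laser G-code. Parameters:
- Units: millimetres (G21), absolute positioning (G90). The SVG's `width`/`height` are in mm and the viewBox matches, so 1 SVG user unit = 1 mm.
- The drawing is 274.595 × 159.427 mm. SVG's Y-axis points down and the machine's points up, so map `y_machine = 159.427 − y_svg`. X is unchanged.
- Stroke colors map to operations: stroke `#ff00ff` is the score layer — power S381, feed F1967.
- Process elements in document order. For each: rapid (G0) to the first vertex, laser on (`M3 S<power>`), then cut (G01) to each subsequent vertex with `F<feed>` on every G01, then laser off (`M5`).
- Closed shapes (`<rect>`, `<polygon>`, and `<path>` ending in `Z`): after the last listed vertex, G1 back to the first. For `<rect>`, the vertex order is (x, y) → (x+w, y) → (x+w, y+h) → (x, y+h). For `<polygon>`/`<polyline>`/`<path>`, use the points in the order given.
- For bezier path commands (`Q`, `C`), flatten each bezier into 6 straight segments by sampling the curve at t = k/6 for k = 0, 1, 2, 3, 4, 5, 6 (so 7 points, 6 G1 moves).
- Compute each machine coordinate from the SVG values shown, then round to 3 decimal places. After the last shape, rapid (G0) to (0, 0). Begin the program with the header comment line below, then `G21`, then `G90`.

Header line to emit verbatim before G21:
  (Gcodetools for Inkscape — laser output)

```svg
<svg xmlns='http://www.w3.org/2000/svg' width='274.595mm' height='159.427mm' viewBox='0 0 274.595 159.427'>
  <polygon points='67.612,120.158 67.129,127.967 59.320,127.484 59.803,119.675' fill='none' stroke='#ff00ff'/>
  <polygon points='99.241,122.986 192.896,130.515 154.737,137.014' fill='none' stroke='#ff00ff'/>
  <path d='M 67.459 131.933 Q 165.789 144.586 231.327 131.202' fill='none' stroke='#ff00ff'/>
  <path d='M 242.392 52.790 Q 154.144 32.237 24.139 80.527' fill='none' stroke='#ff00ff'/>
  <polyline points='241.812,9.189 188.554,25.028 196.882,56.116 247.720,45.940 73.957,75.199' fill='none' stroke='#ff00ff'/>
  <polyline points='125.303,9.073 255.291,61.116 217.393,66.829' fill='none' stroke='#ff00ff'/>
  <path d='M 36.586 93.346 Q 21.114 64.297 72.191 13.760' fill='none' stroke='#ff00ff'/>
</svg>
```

viewBox `0 0 274.595 159.427` with mm width/height → 1 unit = 1 mm. Flip: y_m = 159.427 − y_svg.

**Shape 1** — `<polygon>` regular polygon, stroke `#ff00ff` → score (S381, F1967). Machine vertices: (67.612,39.269) → (67.129,31.460) → (59.320,31.943) → (59.803,39.752) → (67.612,39.269). Closed: final G1 returns to the first vertex.

**Shape 2** — `<polygon>` closed polygon, stroke `#ff00ff` → score (S381, F1967). Machine vertices: (99.241,36.441) → (192.896,28.912) → (154.737,22.413) → (99.241,36.441). Closed: final G1 returns to the first vertex.

**Shape 3** — `<path>` quadratic bezier, stroke `#ff00ff` → score (S381, F1967). Control points (SVG): P0=(67.459,131.933), P1=(165.789,144.586), P2=(231.327,131.202); sampled at t=k/6. Machine vertices: (67.459,27.494) → (99.325,24.000) → (129.369,21.952) → (157.591,21.350) → (183.991,22.195) → (208.570,24.487) → (231.327,28.225). Open path.

**Shape 4** — `<path>` quadratic bezier, stroke `#ff00ff` → score (S381, F1967). Control points (SVG): P0=(242.392,52.790), P1=(154.144,32.237), P2=(24.139,80.527); sampled at t=k/6. Machine vertices: (242.392,106.637) → (211.816,111.576) → (178.920,112.690) → (143.705,109.979) → (106.169,103.444) → (66.314,93.084) → (24.139,78.900). Open path.

**Shape 5** — `<polyline>` open polyline, stroke `#ff00ff` → score (S381, F1967). Machine vertices: (241.812,150.238) → (188.554,134.399) → (196.882,103.311) → (247.720,113.487) → (73.957,84.228). Open path.

**Shape 6** — `<polyline>` open polyline, stroke `#ff00ff` → score (S381, F1967). Machine vertices: (125.303,150.354) → (255.291,98.311) → (217.393,92.598). Open path.

**Shape 7** — `<path>` quadratic bezier, stroke `#ff00ff` → score (S381, F1967). Control points (SVG): P0=(36.586,93.346), P1=(21.114,64.297), P2=(72.191,13.760); sampled at t=k/6. Machine vertices: (36.586,66.081) → (33.277,76.361) → (33.666,87.835) → (37.751,100.502) → (45.534,114.363) → (57.014,129.418) → (72.191,145.667). Open path.

(Gcodetools for Inkscape — laser output)
G21
G90
G0 X67.612 Y39.269
M3 S381
G01 X67.129 Y31.460 F1967
G01 X59.320 Y31.943 F1967
G01 X59.803 Y39.752 F1967
G01 X67.612 Y39.269 F1967
M5
G0 X99.241 Y36.441
M3 S381
G01 X192.896 Y28.912 F1967
G01 X154.737 Y22.413 F1967
G01 X99.241 Y36.441 F1967
M5
G0 X67.459 Y27.494
M3 S381
G01 X99.325 Y24.000 F1967
G01 X129.369 Y21.952 F1967
G01 X157.591 Y21.350 F1967
G01 X183.991 Y22.195 F1967
G01 X208.570 Y24.487 F1967
G01 X231.327 Y28.225 F1967
M5
G0 X242.392 Y106.637
M3 S381
G01 X211.816 Y111.576 F1967
G01 X178.920 Y112.690 F1967
G01 X143.705 Y109.979 F1967
G01 X106.169 Y103.444 F1967
G01 X66.314 Y93.084 F1967
G01 X24.139 Y78.900 F1967
M5
G0 X241.812 Y150.238
M3 S381
G01 X188.554 Y134.399 F1967
G01 X196.882 Y103.311 F1967
G01 X247.720 Y113.487 F1967
G01 X73.957 Y84.228 F1967
M5
G0 X125.303 Y150.354
M3 S381
G01 X255.291 Y98.311 F1967
G01 X217.393 Y92.598 F1967
M5
G0 X36.586 Y66.081
M3 S381
G01 X33.277 Y76.361 F1967
G01 X33.666 Y87.835 F1967
G01 X37.751 Y100.502 F1967
G01 X45.534 Y114.363 F1967
G01 X57.014 Y129.418 F1967
G01 X72.191 Y145.667 F1967
M5
G0 X0.000 Y0.000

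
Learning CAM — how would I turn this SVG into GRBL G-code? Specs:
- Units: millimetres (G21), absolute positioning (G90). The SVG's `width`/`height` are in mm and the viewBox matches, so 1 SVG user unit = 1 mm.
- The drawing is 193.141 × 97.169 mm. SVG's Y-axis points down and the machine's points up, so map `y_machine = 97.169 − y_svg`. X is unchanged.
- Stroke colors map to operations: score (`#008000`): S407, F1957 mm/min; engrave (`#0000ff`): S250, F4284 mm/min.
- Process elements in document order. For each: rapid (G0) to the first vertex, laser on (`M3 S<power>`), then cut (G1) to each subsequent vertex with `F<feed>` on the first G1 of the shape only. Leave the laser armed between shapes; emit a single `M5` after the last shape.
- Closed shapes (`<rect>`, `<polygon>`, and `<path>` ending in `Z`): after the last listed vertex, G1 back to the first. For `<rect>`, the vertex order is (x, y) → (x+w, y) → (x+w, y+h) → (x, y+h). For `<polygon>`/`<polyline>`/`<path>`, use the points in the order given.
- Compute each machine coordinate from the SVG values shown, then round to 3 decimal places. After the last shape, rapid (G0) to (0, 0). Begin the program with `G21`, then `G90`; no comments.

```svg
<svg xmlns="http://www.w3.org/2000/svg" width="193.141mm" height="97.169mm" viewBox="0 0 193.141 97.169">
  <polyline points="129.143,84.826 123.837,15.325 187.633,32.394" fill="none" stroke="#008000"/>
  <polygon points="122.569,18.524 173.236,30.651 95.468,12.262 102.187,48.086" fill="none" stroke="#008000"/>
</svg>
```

viewBox `0 0 193.141 97.169` with mm width/height → 1 unit = 1 mm. Flip: y_m = 97.169 − y_svg.

**Shape 1** — `<polyline>` open polyline, stroke `#008000` → score (S407, F1957). Machine vertices: (129.143,12.343) → (123.837,81.844) → (187.633,64.775). Open path.

**Shape 2** — `<polygon>` closed polygon, stroke `#008000` → score (S407, F1957). Machine vertices: (122.569,78.645) → (173.236,66.518) → (95.468,84.907) → (102.187,49.083) → (122.569,78.645). Closed: final G1 returns to the first vertex.

G21
G90
G0 X129.143 Y12.343
M3 S407
G1 X123.837 Y81.844 F1957
G1 X187.633 Y64.775
G0 X122.569 Y78.645
M3 S407
G1 X173.236 Y66.518 F1957
G1 X95.468 Y84.907
G1 X102.187 Y49.083
G1 X122.569 Y78.645
M5
G0 X0.000 Y0.000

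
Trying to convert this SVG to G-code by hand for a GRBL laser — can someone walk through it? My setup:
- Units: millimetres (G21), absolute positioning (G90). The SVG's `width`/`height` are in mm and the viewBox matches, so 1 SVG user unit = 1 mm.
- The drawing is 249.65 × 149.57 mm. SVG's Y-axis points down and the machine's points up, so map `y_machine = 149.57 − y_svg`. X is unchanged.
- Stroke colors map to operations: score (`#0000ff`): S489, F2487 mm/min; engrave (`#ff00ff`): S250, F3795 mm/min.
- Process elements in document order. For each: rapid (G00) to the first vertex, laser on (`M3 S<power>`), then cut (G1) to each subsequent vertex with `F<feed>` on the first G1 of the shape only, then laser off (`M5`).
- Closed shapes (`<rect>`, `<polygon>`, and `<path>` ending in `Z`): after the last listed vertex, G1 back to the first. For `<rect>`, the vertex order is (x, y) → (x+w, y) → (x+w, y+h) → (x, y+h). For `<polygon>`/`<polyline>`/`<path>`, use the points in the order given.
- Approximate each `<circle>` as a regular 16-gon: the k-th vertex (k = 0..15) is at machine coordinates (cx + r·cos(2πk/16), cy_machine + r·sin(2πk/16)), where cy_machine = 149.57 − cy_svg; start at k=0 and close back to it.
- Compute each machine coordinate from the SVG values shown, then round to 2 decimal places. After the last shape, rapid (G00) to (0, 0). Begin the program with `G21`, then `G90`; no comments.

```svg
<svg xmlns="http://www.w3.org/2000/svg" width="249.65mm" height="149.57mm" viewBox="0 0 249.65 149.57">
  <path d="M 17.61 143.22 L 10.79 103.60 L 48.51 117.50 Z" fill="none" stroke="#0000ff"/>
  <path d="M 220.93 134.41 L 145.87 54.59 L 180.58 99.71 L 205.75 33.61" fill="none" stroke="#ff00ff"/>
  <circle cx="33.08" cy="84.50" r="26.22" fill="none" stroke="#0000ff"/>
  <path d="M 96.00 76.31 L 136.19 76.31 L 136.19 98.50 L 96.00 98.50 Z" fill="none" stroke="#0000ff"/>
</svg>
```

viewBox `0 0 249.65 149.57` with mm width/height → 1 unit = 1 mm. Flip: y_m = 149.57 − y_svg.

**Shape 1** — `<path>` regular polygon, stroke `#0000ff` → score (S489, F2487). Machine vertices: (17.61,6.35) → (10.79,45.97) → (48.51,32.07) → (17.61,6.35). Closed: final G1 returns to the first vertex.

**Shape 2** — `<path>` open polyline, stroke `#ff00ff` → engrave (S250, F3795). Machine vertices: (220.93,15.16) → (145.87,94.98) → (180.58,49.86) → (205.75,115.96). Open path.

**Shape 3** — `<circle>` circle, stroke `#0000ff` → score (S489, F2487). Machine vertices: (59.30,65.07) → (57.30,75.10) → (51.62,83.61) → (43.11,89.29) → (33.08,91.29) → (23.05,89.29) → (14.54,83.61) → (8.86,75.10) → (6.86,65.07) → (8.86,55.04) → (14.54,46.53) → (23.05,40.85) → (33.08,38.85) → (43.11,40.85) → (51.62,46.53) → (57.30,55.04) → (59.30,65.07). Closed: final G1 returns to the first vertex.

**Shape 4** — `<path>` rectangle, stroke `#0000ff` → score (S489, F2487). Machine vertices: (96.00,73.26) → (136.19,73.26) → (136.19,51.07) → (96.00,51.07) → (96.00,73.26). Closed: final G1 returns to the first vertex.

G21
G90
G00 X17.61 Y6.35
M3 S489
G1 X10.79 Y45.97 F2487
G1 X48.51 Y32.07
G1 X17.61 Y6.35
M5
G00 X220.93 Y15.16
M3 S250
G1 X145.87 Y94.98 F3795
G1 X180.58 Y49.86
G1 X205.75 Y115.96
M5
G00 X59.30 Y65.07
M3 S489
G1 X57.30 Y75.10 F2487
G1 X51.62 Y83.61
G1 X43.11 Y89.29
G1 X33.08 Y91.29
G1 X23.05 Y89.29
G1 X14.54 Y83.61
G1 X8.86 Y75.10
G1 X6.86 Y65.07
G1 X8.86 Y55.04
G1 X14.54 Y46.53
G1 X23.05 Y40.85
G1 X33.08 Y38.85
G1 X43.11 Y40.85
G1 X51.62 Y46.53
G1 X57.30 Y55.04
G1 X59.30 Y65.07
M5
G00 X96.00 Y73.26
M3 S489
G1 X136.19 Y73.26 F2487
G1 X136.19 Y51.07
G1 X96.00 Y51.07
G1 X96.00 Y73.26
M5
G00 X0.00 Y0.00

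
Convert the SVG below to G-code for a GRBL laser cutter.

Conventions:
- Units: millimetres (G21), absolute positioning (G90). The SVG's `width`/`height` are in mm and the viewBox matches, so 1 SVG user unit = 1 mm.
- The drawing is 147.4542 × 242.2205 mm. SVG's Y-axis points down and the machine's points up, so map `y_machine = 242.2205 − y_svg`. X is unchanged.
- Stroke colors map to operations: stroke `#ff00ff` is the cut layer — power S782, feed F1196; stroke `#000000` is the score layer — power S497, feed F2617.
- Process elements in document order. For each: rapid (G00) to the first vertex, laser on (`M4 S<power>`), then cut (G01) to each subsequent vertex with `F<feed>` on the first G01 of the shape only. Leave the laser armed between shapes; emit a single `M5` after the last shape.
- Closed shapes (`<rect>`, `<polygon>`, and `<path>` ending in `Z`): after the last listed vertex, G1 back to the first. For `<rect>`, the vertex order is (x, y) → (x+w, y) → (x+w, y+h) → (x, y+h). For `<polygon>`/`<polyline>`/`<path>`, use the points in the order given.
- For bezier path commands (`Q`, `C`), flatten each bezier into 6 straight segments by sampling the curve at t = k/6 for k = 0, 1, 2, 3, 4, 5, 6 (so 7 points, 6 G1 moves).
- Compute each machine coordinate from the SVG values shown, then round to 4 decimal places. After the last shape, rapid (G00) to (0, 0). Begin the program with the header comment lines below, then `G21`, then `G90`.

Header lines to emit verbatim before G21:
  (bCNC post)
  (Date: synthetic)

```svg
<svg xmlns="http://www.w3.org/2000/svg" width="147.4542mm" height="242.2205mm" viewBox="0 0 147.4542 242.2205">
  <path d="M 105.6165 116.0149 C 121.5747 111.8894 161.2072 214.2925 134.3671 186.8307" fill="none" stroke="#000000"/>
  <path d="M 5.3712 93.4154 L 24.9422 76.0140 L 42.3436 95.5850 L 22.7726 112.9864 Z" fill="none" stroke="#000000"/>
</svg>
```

(bCNC post)
(Date: synthetic)
G21
G90
G00 X105.6165 Y126.2056
M4 S497
G01 X115.1511 Y120.4854 F2617
G01 X126.1274 Y103.5769
G01 X136.0412 Y82.0466
G01 X142.3884 Y62.4610
G01 X142.6651 Y51.3866
G01 X134.3671 Y55.3898
G00 X5.3712 Y148.8051
M4 S497
G01 X24.9422 Y166.2065 F2617
G01 X42.3436 Y146.6355
G01 X22.7726 Y129.2341
G01 X5.3712 Y148.8051
M5
G00 X0.0000 Y0.0000

viewBox `0 0 147.4542 242.2205` with mm width/height → 1 unit = 1 mm. Flip: y_m = 242.2205 − y_svg.

**Shape 1** — `<path>` cubic bezier, stroke `#000000` → score (S497, F2617). Control points (SVG): P0=(105.6165,116.0149), P1=(121.5747,111.8894), P2=(161.2072,214.2925), P3=(134.3671,186.8307); sampled at t=k/6. Machine vertices: (105.6165,126.2056) → (115.1511,120.4854) → (126.1274,103.5769) → (136.0412,82.0466) → (142.3884,62.4610) → (142.6651,51.3866) → (134.3671,55.3898). Open path.

**Shape 2** — `<path>` regular polygon, stroke `#000000` → score (S497, F2617). Machine vertices: (5.3712,148.8051) → (24.9422,166.2065) → (42.3436,146.6355) → (22.7726,129.2341) → (5.3712,148.8051). Closed: final G1 returns to the first vertex.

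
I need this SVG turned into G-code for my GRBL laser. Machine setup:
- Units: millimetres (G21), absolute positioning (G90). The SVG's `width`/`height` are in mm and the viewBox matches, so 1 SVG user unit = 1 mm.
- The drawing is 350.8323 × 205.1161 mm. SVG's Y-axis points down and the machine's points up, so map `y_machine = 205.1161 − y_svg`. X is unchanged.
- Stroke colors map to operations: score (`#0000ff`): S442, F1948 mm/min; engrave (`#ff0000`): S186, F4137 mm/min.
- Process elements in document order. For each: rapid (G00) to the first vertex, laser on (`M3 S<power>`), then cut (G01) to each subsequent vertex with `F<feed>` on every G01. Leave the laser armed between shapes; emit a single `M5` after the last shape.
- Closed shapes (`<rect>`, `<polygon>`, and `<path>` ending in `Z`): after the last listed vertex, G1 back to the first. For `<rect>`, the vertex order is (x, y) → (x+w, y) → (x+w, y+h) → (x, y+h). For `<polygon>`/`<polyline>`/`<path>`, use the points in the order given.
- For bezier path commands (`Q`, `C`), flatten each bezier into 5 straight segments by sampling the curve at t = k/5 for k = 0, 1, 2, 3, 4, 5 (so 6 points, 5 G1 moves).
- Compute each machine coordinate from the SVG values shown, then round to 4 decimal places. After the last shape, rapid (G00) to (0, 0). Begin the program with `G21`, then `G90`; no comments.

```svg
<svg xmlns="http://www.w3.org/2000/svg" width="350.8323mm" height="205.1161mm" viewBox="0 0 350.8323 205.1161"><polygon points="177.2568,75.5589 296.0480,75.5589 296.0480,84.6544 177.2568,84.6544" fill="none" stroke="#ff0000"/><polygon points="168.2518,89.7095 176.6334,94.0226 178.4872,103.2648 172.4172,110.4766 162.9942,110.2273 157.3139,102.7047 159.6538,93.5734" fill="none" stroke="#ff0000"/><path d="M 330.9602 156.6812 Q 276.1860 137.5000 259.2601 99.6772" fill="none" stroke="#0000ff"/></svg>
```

Since the viewBox matches the mm dimensions, user units are millimetres directly. The only transform is the Y-flip y_m = 205.1161 − y_svg.

Shape 1 is a rectangle drawn with `<polygon>`. Its stroke #ff0000 means engrave at S186, F4137. After flipping Y the toolpath is (177.2568,129.5572) → (296.0480,129.5572) → (296.0480,120.4617) → (177.2568,120.4617) → (177.2568,129.5572), returning to the start.

Shape 2 is a regular polygon drawn with `<polygon>`. Its stroke #ff0000 means engrave at S186, F4137. After flipping Y the toolpath is (168.2518,115.4066) → (176.6334,111.0935) → (178.4872,101.8513) → (172.4172,94.6395) → (162.9942,94.8888) → (157.3139,102.4114) → (159.6538,111.5427) → (168.2518,115.4066), returning to the start.

Shape 3 is a quadratic bezier drawn with `<path>`. Its stroke #0000ff means score at S442, F1948. After flipping Y the toolpath is (330.9602,48.4349) → (310.5645,56.8530) → (293.1966,66.7625) → (278.8565,78.1633) → (267.5444,91.0554) → (259.2601,105.4389).

G21
G90
G00 X177.2568 Y129.5572
M3 S186
G01 X296.0480 Y129.5572 F4137
G01 X296.0480 Y120.4617 F4137
G01 X177.2568 Y120.4617 F4137
G01 X177.2568 Y129.5572 F4137
G00 X168.2518 Y115.4066
M3 S186
G01 X176.6334 Y111.0935 F4137
G01 X178.4872 Y101.8513 F4137
G01 X172.4172 Y94.6395 F4137
G01 X162.9942 Y94.8888 F4137
G01 X157.3139 Y102.4114 F4137
G01 X159.6538 Y111.5427 F4137
G01 X168.2518 Y115.4066 F4137
G00 X330.9602 Y48.4349
M3 S442
G01 X310.5645 Y56.8530 F1948
G01 X293.1966 Y66.7625 F1948
G01 X278.8565 Y78.1633 F1948
G01 X267.5444 Y91.0554 F1948
G01 X259.2601 Y105.4389 F1948
M5
G00 X0.0000 Y0.0000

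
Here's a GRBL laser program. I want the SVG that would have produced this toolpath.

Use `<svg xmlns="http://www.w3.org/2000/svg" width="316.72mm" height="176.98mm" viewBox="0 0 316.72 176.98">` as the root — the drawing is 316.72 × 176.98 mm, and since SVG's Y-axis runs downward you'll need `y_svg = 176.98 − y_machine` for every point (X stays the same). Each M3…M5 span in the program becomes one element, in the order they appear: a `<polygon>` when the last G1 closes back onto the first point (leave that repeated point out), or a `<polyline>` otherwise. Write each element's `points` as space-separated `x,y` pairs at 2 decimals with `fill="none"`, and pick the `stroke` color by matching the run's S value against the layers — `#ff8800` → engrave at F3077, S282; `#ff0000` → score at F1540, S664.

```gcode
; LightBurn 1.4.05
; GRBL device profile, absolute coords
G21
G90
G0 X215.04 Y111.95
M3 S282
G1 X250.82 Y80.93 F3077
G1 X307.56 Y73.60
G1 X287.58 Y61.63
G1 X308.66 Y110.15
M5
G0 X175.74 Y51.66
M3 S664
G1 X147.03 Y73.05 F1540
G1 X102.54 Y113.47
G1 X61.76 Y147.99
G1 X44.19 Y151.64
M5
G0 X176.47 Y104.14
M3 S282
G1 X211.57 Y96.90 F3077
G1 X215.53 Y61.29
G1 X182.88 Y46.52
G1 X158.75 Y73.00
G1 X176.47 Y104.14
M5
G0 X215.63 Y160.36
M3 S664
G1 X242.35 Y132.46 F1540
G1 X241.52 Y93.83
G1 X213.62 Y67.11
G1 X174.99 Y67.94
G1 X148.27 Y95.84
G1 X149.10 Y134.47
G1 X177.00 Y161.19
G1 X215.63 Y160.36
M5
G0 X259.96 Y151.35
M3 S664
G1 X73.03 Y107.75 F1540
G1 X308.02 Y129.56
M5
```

<svg xmlns="http://www.w3.org/2000/svg" width="316.72mm" height="176.98mm" viewBox="0 0 316.72 176.98">
  <polyline points="215.04,65.03 250.82,96.05 307.56,103.38 287.58,115.35 308.66,66.83" fill="none" stroke="#ff8800"/>
  <polyline points="175.74,125.32 147.03,103.93 102.54,63.51 61.76,28.99 44.19,25.34" fill="none" stroke="#ff0000"/>
  <polygon points="176.47,72.84 211.57,80.08 215.53,115.69 182.88,130.46 158.75,103.98" fill="none" stroke="#ff8800"/>
  <polygon points="215.63,16.62 242.35,44.52 241.52,83.15 213.62,109.87 174.99,109.04 148.27,81.14 149.10,42.51 177.00,15.79" fill="none" stroke="#ff0000"/>
  <polyline points="259.96,25.63 73.03,69.23 308.02,47.42" fill="none" stroke="#ff0000"/>
</svg>

Each laser-on run becomes one SVG element. Flip Y back into SVG space with y_svg = 176.98 − y_machine.

Run 1: S282 ⇒ engrave layer `#ff8800`. The run is open, so emit a `<polyline>` with points (Y-flipped): 215.04,65.03 250.82,96.05 307.56,103.38 287.58,115.35 308.66,66.83.

Run 2: the run's S664 means `#ff0000` (score). The run is open, so emit a `<polyline>` with points (Y-flipped): 175.74,125.32 147.03,103.93 102.54,63.51 61.76,28.99 44.19,25.34.

Run 3: the run's S282 means `#ff8800` (engrave). The run returns to its start, so emit a `<polygon>` with points (Y-flipped): 176.47,72.84 211.57,80.08 215.53,115.69 182.88,130.46 158.75,103.98.

Run 4: the run's S664 means `#ff0000` (score). The run returns to its start, so emit a `<polygon>` with points (Y-flipped): 215.63,16.62 242.35,44.52 241.52,83.15 213.62,109.87 174.99,109.04 148.27,81.14 149.10,42.51 177.00,15.79.

Run 5: S664 ⇒ score layer `#ff0000`. The run is open, so emit a `<polyline>` with points (Y-flipped): 259.96,25.63 73.03,69.23 308.02,47.42.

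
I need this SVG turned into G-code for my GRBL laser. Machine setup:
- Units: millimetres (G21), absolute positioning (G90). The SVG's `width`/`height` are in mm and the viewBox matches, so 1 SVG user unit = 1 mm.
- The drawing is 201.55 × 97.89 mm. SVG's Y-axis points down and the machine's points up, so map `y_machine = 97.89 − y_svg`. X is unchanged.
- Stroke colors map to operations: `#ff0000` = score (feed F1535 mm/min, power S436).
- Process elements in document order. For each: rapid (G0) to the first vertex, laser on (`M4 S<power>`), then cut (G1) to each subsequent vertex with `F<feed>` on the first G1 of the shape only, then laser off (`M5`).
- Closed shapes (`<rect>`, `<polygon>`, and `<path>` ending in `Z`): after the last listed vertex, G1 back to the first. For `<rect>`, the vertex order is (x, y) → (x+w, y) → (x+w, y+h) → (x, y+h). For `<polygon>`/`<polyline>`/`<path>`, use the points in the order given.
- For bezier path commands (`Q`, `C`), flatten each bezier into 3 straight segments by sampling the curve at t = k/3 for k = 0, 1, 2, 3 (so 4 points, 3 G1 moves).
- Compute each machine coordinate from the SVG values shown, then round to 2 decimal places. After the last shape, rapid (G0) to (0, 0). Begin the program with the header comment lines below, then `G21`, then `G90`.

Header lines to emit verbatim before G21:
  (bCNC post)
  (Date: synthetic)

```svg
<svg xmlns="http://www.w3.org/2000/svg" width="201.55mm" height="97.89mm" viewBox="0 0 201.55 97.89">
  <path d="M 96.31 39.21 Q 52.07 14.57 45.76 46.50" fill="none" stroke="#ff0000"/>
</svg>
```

(bCNC post)
(Date: synthetic)
G21
G90
G0 X96.31 Y58.68
M4 S436
G1 X71.03 Y68.82 F1535
G1 X54.18 Y66.39
G1 X45.76 Y51.39
M5
G0 X0.00 Y0.00

1 u = 1 mm; y_m = 97.89 − y.

[1] `<path>` quadratic bezier, #ff0000→score S436 F1535: (96.31,58.68) → (71.03,68.82) → (54.18,66.39) → (45.76,51.39)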